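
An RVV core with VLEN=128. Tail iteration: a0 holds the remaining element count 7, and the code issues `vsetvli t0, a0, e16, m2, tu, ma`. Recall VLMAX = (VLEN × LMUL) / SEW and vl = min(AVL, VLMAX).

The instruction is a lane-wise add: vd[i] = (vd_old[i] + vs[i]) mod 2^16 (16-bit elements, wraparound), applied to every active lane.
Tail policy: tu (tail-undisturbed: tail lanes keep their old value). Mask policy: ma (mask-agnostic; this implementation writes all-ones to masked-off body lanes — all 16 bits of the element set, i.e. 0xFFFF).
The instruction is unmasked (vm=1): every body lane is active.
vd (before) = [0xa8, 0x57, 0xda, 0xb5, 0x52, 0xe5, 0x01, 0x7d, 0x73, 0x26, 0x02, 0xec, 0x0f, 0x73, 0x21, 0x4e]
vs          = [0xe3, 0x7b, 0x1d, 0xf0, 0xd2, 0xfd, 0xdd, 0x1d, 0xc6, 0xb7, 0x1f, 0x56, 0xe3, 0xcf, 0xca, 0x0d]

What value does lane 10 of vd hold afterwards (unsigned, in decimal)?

vd[10] = 2

lanes per group: 128·2/16 = 16
vl ← min(7, 16) = 7
lane  0: add(0xa8,0xe3) ⇒ 0x18b
lane  1: add(0x57,0x7b) ⇒ 0xd2
lane  2: add(0xda,0x1d) ⇒ 0xf7
lane  3: add(0xb5,0xf0) ⇒ 0x1a5
lane  4: add(0x52,0xd2) ⇒ 0x124
lane  5: add(0xe5,0xfd) ⇒ 0x1e2
lane  6: add(0x01,0xdd) ⇒ 0xde
lane  7: tail/keep ⇒ 0x7d
lane  8: tail/keep ⇒ 0x73
lane  9: tail/keep ⇒ 0x26
lane 10: tail/keep ⇒ 0x02
lane 11: tail/keep ⇒ 0xec
lane 12: tail/keep ⇒ 0x0f
lane 13: tail/keep ⇒ 0x73
lane 14: tail/keep ⇒ 0x21
lane 15: tail/keep ⇒ 0x4e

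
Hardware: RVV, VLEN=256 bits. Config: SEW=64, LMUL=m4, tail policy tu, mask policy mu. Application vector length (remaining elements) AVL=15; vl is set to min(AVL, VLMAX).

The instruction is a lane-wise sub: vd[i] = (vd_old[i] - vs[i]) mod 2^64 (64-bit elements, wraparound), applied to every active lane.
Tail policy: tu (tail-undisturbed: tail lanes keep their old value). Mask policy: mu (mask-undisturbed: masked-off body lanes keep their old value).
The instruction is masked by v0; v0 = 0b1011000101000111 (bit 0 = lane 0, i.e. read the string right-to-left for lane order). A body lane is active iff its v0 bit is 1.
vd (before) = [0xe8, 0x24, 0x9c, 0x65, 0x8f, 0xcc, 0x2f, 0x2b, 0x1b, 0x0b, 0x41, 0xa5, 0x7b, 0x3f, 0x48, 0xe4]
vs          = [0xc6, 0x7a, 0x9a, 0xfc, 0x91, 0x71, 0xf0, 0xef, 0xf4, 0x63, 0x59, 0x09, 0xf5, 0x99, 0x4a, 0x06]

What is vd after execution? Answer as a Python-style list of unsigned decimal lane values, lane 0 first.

vd = [34, 18446744073709551530, 2, 101, 143, 204, 18446744073709551423, 43, 18446744073709551399, 11, 65, 165, 18446744073709551494, 18446744073709551526, 72, 228]

lanes per group: 256·4/64 = 16
AVL=15 ≤ VLMAX=16, so vl = 15
  i=0: sub(0xe8,0xc6) → 34
  i=1: sub(0x24,0x7a) → 18446744073709551530
  i=2: sub(0x9c,0x9a) → 2
  i=3: mask-off/keep → 101
  i=4: mask-off/keep → 143
  i=5: mask-off/keep → 204
  i=6: sub(0x2f,0xf0) → 18446744073709551423
  i=7: mask-off/keep → 43
  i=8: sub(0x1b,0xf4) → 18446744073709551399
  i=9: mask-off/keep → 11
  i=10: mask-off/keep → 65
  i=11: mask-off/keep → 165
  i=12: sub(0x7b,0xf5) → 18446744073709551494
  i=13: sub(0x3f,0x99) → 18446744073709551526
  i=14: mask-off/keep → 72
  i=15: tail/keep → 228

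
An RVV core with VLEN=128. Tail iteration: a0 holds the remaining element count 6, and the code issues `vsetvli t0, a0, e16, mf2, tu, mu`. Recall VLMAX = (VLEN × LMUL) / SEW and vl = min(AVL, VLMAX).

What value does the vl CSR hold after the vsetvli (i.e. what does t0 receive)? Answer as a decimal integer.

vl = 4

VLMAX = (128 × 1/2) / 16 = 4 lanes
vl ← min(6, 4) = 4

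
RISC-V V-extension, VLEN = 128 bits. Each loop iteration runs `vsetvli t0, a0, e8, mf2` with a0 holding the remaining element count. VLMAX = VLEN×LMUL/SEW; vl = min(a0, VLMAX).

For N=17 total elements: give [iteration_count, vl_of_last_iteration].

[iterations, last_vl] = [3, 1]

VLMAX = (128 × 1/2) / 8 = 8 lanes
iterations = ceil(17/8) = 3; final-pass vl = 1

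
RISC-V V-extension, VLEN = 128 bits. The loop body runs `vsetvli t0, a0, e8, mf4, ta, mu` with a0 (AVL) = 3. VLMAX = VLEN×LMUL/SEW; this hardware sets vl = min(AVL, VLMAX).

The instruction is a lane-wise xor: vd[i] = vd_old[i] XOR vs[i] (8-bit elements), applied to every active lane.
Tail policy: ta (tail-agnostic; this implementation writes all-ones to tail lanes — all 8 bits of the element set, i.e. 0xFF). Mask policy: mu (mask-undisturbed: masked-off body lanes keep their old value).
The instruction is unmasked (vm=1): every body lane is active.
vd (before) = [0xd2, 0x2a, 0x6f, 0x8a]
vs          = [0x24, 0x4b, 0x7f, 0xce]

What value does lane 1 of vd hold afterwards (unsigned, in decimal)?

vd[1] = 97

lanes per group: 128·1/4/8 = 4
AVL=3 ≤ VLMAX=4, so vl = 3
[0] xor(0xd2,0x24) = 0xf6
[1] xor(0x2a,0x4b) = 0x61
[2] xor(0x6f,0x7f) = 0x10
[3] tail/ones = 0xff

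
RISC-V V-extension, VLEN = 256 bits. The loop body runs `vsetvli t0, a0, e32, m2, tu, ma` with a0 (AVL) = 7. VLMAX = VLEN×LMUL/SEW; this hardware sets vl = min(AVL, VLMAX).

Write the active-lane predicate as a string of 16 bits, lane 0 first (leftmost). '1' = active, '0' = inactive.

predicate = 1111111000000000

lanes per group: 256·2/32 = 16
AVL=7 ≤ VLMAX=16, so vl = 7
bits (lane 0 leftmost): 1111111000000000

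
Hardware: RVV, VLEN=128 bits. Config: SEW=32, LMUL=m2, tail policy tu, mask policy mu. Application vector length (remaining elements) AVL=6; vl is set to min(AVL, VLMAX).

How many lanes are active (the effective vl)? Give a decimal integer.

vl = 6

VLMAX = VLEN×LMUL/SEW = 128×2/32 = 8
AVL=6 ≤ VLMAX=8, so vl = 6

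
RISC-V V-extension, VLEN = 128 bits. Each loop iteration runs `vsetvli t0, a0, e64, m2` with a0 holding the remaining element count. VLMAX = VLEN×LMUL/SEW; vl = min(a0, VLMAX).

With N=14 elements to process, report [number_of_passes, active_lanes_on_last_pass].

[iterations, last_vl] = [4, 2]

VLMAX = (128 × 2) / 64 = 4 lanes
iterations = ceil(14/4) = 4; final-pass vl = 2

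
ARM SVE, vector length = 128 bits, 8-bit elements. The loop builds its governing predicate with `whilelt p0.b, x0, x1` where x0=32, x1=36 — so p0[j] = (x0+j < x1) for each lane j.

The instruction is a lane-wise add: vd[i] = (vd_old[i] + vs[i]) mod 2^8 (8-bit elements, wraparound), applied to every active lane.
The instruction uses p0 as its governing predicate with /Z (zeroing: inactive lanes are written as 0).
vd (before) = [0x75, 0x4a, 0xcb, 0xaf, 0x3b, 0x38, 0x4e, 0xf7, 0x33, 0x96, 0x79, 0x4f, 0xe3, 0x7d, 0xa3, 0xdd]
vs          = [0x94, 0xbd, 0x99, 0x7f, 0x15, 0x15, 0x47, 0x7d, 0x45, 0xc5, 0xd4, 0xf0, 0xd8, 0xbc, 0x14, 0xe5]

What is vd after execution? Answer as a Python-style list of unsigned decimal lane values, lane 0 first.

128-bit reg / 8-bit elem → 16 lanes
p0[j] = (32+j < 36); true for j=0..3 → 4 lanes set
lane  0: add(0x75,0x94) ⇒ 0x09
lane  1: add(0x4a,0xbd) ⇒ 0x07
lane  2: add(0xcb,0x99) ⇒ 0x64
lane  3: add(0xaf,0x7f) ⇒ 0x2e
lane  4: tail/zero ⇒ 0x00
lane  5: tail/zero ⇒ 0x00
lane  6: tail/zero ⇒ 0x00
lane  7: tail/zero ⇒ 0x00
lane  8: tail/zero ⇒ 0x00
lane  9: tail/zero ⇒ 0x00
lane 10: tail/zero ⇒ 0x00
lane 11: tail/zero ⇒ 0x00
lane 12: tail/zero ⇒ 0x00
lane 13: tail/zero ⇒ 0x00
lane 14: tail/zero ⇒ 0x00
lane 15: tail/zero ⇒ 0x00

vd = [9, 7, 100, 46, 0, 0, 0, 0, 0, 0, 0, 0, 0, 0, 0, 0]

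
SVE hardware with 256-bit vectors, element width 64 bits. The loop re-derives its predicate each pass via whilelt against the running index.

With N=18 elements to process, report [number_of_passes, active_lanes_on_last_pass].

register lanes = 256/64 = 4
N=18: ⌈18/4⌉ = 5 iters; last vl = 18 − 4×4 = 2

[iterations, last_vl] = [5, 2]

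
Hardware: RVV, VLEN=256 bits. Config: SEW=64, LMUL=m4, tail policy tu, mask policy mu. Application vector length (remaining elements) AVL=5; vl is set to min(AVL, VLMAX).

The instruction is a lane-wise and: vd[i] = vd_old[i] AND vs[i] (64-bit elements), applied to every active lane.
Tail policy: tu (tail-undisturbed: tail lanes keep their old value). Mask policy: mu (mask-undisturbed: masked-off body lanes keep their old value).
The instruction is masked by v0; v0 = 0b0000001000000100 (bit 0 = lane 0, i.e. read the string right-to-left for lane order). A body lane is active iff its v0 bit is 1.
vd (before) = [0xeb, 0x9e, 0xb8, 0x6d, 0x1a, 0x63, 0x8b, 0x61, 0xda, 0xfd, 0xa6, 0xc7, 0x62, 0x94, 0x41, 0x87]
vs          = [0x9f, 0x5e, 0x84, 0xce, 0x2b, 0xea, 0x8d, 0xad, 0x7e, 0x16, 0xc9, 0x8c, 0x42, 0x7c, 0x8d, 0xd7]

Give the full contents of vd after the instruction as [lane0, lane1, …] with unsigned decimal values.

VLMAX = (256 × 4) / 64 = 16 lanes
vl ← min(5, 16) = 5
vd[0] mask-off/keep -> 0xeb
vd[1] mask-off/keep -> 0x9e
vd[2] and(0xb8,0x84) -> 0x80
vd[3] mask-off/keep -> 0x6d
vd[4] mask-off/keep -> 0x1a
vd[5] tail/keep -> 0x63
vd[6] tail/keep -> 0x8b
vd[7] tail/keep -> 0x61
vd[8] tail/keep -> 0xda
vd[9] tail/keep -> 0xfd
vd[10] tail/keep -> 0xa6
vd[11] tail/keep -> 0xc7
vd[12] tail/keep -> 0x62
vd[13] tail/keep -> 0x94
vd[14] tail/keep -> 0x41
vd[15] tail/keep -> 0x87

vd = [235, 158, 128, 109, 26, 99, 139, 97, 218, 253, 166, 199, 98, 148, 65, 135]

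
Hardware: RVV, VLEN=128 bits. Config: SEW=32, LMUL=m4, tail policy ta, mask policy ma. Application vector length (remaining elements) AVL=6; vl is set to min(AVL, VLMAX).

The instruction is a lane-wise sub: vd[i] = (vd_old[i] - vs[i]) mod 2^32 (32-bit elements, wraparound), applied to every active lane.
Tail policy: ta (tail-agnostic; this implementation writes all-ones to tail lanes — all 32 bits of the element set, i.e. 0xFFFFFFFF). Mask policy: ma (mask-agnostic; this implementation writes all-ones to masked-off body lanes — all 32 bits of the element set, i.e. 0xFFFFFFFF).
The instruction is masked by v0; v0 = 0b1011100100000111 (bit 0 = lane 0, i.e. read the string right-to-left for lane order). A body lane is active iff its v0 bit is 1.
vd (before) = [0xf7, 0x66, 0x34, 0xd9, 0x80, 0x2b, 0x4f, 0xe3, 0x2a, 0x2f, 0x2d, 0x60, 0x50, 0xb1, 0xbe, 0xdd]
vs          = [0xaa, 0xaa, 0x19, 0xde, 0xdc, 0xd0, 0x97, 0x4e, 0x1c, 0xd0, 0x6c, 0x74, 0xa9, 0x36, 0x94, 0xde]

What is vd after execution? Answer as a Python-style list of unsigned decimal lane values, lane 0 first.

vd = [77, 4294967228, 27, 4294967295, 4294967295, 4294967295, 4294967295, 4294967295, 4294967295, 4294967295, 4294967295, 4294967295, 4294967295, 4294967295, 4294967295, 4294967295]

VLMAX = (128 × 4) / 32 = 16 lanes
vl = min(AVL, VLMAX) = min(6, 16) = 6
lane  0: sub(0xf7,0xaa) ⇒ 0x4d
lane  1: sub(0x66,0xaa) ⇒ 0xffffffbc
lane  2: sub(0x34,0x19) ⇒ 0x1b
lane  3: mask-off/ones ⇒ 0xffffffff
lane  4: mask-off/ones ⇒ 0xffffffff
lane  5: mask-off/ones ⇒ 0xffffffff
lane  6: tail/ones ⇒ 0xffffffff
lane  7: tail/ones ⇒ 0xffffffff
lane  8: tail/ones ⇒ 0xffffffff
lane  9: tail/ones ⇒ 0xffffffff
lane 10: tail/ones ⇒ 0xffffffff
lane 11: tail/ones ⇒ 0xffffffff
lane 12: tail/ones ⇒ 0xffffffff
lane 13: tail/ones ⇒ 0xffffffff
lane 14: tail/ones ⇒ 0xffffffff
lane 15: tail/ones ⇒ 0xffffffff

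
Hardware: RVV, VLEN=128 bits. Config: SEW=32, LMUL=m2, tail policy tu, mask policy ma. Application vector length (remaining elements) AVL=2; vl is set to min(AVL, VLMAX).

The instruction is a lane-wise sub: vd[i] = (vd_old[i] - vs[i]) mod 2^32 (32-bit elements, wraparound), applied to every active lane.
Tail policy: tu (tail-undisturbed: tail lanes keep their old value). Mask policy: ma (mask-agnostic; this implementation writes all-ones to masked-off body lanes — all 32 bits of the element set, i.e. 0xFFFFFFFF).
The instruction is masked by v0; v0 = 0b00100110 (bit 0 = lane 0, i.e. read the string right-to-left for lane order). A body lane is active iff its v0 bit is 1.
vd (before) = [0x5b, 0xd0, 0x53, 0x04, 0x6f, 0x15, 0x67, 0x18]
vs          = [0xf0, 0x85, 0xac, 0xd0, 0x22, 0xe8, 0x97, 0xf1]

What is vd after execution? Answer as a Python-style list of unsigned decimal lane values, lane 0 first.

VLMAX = VLEN×LMUL/SEW = 128×2/32 = 8
vl = min(AVL, VLMAX) = min(2, 8) = 2
  i=0: mask-off/ones → 4294967295
  i=1: sub(0xd0,0x85) → 75
  i=2: tail/keep → 83
  i=3: tail/keep → 4
  i=4: tail/keep → 111
  i=5: tail/keep → 21
  i=6: tail/keep → 103
  i=7: tail/keep → 24

vd = [4294967295, 75, 83, 4, 111, 21, 103, 24]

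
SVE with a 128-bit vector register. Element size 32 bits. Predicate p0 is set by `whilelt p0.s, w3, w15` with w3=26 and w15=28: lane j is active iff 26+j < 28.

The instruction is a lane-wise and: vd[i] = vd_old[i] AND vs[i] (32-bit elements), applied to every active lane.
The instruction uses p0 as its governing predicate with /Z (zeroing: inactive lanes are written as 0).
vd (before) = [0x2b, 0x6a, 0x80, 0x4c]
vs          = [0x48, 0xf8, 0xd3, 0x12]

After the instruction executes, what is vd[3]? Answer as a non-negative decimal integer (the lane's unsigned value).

128-bit reg / 32-bit elem → 4 lanes
p0[j] = (26+j < 28); true for j=0..1 → 2 lanes set
[0] and(0x2b,0x48) = 0x08
[1] and(0x6a,0xf8) = 0x68
[2] tail/zero = 0x00
[3] tail/zero = 0x00

vd[3] = 0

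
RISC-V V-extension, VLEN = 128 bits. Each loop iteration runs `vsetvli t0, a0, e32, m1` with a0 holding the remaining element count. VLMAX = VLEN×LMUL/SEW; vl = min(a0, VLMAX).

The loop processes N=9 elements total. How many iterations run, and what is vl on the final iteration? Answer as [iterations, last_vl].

VLMAX = VLEN×LMUL/SEW = 128×1/32 = 4
N=9: ⌈9/4⌉ = 3 iters; last vl = 9 − 2×4 = 1

[iterations, last_vl] = [3, 1]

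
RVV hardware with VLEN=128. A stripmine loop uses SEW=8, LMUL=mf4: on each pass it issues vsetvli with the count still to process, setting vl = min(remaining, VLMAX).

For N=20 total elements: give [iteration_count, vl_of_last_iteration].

VLMAX = VLEN×LMUL/SEW = 128×1/4/8 = 4
N=20: ⌈20/4⌉ = 5 iters; last vl = 20 − 4×4 = 4

[iterations, last_vl] = [5, 4]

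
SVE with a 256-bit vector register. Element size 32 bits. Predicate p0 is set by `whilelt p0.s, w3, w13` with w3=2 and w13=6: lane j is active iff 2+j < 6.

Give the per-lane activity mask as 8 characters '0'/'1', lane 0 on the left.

predicate = 11110000

lane count: 256 div 32 = 8
active while 2+j < 6, i.e. j ∈ [0,4) capped at 8 ⇒ 4
bits (lane 0 leftmost): 11110000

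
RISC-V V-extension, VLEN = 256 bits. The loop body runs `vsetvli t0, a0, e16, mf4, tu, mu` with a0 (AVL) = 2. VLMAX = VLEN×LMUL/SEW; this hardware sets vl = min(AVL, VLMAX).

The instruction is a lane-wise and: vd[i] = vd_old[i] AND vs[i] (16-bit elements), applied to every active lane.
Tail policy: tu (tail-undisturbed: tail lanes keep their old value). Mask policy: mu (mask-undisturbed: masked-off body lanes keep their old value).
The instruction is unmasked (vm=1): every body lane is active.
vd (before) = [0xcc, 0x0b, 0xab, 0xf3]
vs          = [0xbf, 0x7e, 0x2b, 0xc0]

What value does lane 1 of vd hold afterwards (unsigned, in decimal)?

vd[1] = 10

VLMAX = VLEN×LMUL/SEW = 256×1/4/16 = 4
AVL=2 ≤ VLMAX=4, so vl = 2
lane  0: and(0xcc,0xbf) ⇒ 0x8c
lane  1: and(0x0b,0x7e) ⇒ 0x0a
lane  2: tail/keep ⇒ 0xab
lane  3: tail/keep ⇒ 0xf3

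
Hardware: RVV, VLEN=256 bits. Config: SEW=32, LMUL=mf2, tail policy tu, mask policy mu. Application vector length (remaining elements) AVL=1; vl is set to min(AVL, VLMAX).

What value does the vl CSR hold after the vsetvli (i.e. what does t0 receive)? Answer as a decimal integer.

lanes per group: 256·1/2/32 = 4
AVL=1 ≤ VLMAX=4, so vl = 1

vl = 1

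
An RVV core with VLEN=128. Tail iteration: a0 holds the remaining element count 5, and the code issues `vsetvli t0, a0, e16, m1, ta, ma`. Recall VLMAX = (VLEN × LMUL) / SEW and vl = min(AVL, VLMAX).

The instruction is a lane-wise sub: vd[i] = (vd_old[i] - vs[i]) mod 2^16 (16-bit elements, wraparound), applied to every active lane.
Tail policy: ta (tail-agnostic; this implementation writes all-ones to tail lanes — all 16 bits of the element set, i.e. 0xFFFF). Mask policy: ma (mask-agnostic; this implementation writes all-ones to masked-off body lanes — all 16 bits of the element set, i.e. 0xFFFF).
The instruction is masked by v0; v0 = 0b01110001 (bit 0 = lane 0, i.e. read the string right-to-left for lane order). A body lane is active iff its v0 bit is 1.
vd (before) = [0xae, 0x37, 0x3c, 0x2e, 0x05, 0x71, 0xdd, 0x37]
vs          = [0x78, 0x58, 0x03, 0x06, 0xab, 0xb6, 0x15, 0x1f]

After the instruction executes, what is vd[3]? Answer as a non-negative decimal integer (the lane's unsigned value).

vd[3] = 65535

VLMAX = VLEN×LMUL/SEW = 128×1/16 = 8
AVL=5 ≤ VLMAX=8, so vl = 5
  i=0: sub(0xae,0x78) → 54
  i=1: mask-off/ones → 65535
  i=2: mask-off/ones → 65535
  i=3: mask-off/ones → 65535
  i=4: sub(0x05,0xab) → 65370
  i=5: tail/ones → 65535
  i=6: tail/ones → 65535
  i=7: tail/ones → 65535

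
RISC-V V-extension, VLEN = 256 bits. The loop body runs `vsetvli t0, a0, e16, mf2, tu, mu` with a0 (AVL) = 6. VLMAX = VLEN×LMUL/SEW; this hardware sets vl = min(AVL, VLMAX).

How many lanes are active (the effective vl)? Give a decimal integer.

vl = 6

VLMAX = VLEN×LMUL/SEW = 256×1/2/16 = 8
vl = min(AVL, VLMAX) = min(6, 8) = 6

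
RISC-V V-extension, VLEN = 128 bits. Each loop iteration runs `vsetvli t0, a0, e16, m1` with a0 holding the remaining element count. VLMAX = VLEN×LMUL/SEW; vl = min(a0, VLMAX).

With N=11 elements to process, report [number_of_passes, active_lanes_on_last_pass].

[iterations, last_vl] = [2, 3]

VLMAX = VLEN×LMUL/SEW = 128×1/16 = 8
N=11: ⌈11/8⌉ = 2 iters; last vl = 11 − 1×8 = 3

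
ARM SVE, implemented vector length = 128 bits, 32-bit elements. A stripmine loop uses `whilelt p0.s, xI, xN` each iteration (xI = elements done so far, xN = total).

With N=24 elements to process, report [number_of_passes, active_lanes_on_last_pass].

[iterations, last_vl] = [6, 4]

lane count: 128 div 32 = 4
iterations = ceil(24/4) = 6; final-pass vl = 4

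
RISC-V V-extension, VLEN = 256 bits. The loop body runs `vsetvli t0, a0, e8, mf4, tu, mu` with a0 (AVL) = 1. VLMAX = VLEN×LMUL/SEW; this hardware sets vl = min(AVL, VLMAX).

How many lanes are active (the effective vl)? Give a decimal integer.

lanes per group: 256·1/4/8 = 8
vl = min(AVL, VLMAX) = min(1, 8) = 1

vl = 1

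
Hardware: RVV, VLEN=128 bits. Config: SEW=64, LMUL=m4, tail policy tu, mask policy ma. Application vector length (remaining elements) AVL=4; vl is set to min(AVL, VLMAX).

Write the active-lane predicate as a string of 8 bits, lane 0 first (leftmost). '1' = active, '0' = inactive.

VLMAX = (128 × 4) / 64 = 8 lanes
vl ← min(4, 8) = 4
bits (lane 0 leftmost): 11110000

predicate = 11110000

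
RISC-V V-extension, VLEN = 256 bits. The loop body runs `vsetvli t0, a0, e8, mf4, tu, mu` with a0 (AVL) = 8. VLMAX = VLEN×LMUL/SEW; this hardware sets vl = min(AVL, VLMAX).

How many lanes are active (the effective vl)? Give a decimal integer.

lanes per group: 256·1/4/8 = 8
AVL=8 ≤ VLMAX=8, so vl = 8

vl = 8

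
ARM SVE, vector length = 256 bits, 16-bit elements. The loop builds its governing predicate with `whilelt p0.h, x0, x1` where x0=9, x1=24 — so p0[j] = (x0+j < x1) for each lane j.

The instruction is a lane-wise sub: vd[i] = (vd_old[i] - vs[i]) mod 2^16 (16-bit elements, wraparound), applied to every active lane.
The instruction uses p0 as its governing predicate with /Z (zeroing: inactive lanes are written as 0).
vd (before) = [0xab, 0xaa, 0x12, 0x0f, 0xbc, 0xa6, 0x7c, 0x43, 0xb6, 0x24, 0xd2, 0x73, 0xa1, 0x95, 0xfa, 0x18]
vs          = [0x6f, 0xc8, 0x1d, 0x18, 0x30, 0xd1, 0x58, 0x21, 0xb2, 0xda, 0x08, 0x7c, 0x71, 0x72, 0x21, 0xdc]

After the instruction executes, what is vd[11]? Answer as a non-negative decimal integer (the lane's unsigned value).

vd[11] = 65527

register lanes = 256/16 = 16
p0[j] = (9+j < 24); true for j=0..14 → 15 lanes set
  i=0: sub(0xab,0x6f) → 60
  i=1: sub(0xaa,0xc8) → 65506
  i=2: sub(0x12,0x1d) → 65525
  i=3: sub(0x0f,0x18) → 65527
  i=4: sub(0xbc,0x30) → 140
  i=5: sub(0xa6,0xd1) → 65493
  i=6: sub(0x7c,0x58) → 36
  i=7: sub(0x43,0x21) → 34
  i=8: sub(0xb6,0xb2) → 4
  i=9: sub(0x24,0xda) → 65354
  i=10: sub(0xd2,0x08) → 202
  i=11: sub(0x73,0x7c) → 65527
  i=12: sub(0xa1,0x71) → 48
  i=13: sub(0x95,0x72) → 35
  i=14: sub(0xfa,0x21) → 217
  i=15: tail/zero → 0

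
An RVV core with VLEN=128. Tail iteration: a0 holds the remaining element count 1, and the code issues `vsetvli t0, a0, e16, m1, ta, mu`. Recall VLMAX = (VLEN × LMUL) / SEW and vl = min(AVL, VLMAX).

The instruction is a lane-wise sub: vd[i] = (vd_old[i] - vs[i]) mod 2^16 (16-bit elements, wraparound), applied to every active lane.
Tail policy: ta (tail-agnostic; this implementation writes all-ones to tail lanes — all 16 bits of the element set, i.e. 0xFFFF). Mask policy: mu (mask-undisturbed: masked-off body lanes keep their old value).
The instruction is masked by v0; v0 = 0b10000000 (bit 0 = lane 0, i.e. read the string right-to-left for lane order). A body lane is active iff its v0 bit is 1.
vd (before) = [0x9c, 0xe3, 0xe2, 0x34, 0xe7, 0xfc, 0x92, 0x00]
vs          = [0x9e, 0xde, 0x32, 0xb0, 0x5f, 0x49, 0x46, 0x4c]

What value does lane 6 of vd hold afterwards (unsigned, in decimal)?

vd[6] = 65535

lanes per group: 128·1/16 = 8
vl ← min(1, 8) = 1
[0] mask-off/keep = 0x9c
[1] tail/ones = 0xffff
[2] tail/ones = 0xffff
[3] tail/ones = 0xffff
[4] tail/ones = 0xffff
[5] tail/ones = 0xffff
[6] tail/ones = 0xffff
[7] tail/ones = 0xffff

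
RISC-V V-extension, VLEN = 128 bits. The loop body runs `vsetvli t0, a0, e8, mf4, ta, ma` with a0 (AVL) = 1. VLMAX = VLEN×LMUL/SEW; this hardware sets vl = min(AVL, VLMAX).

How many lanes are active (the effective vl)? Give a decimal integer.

lanes per group: 128·1/4/8 = 4
AVL=1 ≤ VLMAX=4, so vl = 1

vl = 1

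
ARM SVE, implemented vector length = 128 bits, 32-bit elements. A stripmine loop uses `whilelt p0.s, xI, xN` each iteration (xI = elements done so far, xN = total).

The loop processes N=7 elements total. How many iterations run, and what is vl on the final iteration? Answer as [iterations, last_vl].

register lanes = 128/32 = 4
iterations = ceil(7/4) = 2; final-pass vl = 3

[iterations, last_vl] = [2, 3]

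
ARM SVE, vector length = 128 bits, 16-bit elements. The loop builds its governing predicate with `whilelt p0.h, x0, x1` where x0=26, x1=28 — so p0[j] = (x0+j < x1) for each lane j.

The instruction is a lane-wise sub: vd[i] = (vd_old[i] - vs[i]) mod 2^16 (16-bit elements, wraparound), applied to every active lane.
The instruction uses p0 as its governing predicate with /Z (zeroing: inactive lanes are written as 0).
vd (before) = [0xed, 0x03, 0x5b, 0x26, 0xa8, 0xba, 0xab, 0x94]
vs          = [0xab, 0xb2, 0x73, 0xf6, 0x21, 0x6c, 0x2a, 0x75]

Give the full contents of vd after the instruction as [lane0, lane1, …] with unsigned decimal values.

vd = [66, 65361, 0, 0, 0, 0, 0, 0]

128-bit reg / 16-bit elem → 8 lanes
p0[j] = (26+j < 28); true for j=0..1 → 2 lanes set
[0] sub(0xed,0xab) = 0x42
[1] sub(0x03,0xb2) = 0xff51
[2] tail/zero = 0x00
[3] tail/zero = 0x00
[4] tail/zero = 0x00
[5] tail/zero = 0x00
[6] tail/zero = 0x00
[7] tail/zero = 0x00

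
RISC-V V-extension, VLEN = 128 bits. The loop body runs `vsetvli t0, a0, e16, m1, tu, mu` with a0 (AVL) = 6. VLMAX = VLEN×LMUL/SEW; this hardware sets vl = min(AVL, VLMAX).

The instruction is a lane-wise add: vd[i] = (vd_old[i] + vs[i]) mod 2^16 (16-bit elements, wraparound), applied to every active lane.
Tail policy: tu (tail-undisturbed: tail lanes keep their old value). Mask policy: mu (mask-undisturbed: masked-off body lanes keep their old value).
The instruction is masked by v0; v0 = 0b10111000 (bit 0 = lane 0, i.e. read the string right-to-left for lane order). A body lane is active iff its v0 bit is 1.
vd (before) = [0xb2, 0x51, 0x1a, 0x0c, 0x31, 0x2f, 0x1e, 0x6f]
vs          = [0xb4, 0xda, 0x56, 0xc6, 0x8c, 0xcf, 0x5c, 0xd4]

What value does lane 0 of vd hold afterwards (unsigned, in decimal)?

VLMAX = (128 × 1) / 16 = 8 lanes
vl = min(AVL, VLMAX) = min(6, 8) = 6
lane  0: mask-off/keep ⇒ 0xb2
lane  1: mask-off/keep ⇒ 0x51
lane  2: mask-off/keep ⇒ 0x1a
lane  3: add(0x0c,0xc6) ⇒ 0xd2
lane  4: add(0x31,0x8c) ⇒ 0xbd
lane  5: add(0x2f,0xcf) ⇒ 0xfe
lane  6: tail/keep ⇒ 0x1e
lane  7: tail/keep ⇒ 0x6f

vd[0] = 178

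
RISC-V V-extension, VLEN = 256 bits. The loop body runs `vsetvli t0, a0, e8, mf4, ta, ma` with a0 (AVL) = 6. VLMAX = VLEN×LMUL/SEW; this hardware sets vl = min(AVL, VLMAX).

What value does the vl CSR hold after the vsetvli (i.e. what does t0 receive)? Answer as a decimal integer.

vl = 6

VLMAX = VLEN×LMUL/SEW = 256×1/4/8 = 8
vl = min(AVL, VLMAX) = min(6, 8) = 6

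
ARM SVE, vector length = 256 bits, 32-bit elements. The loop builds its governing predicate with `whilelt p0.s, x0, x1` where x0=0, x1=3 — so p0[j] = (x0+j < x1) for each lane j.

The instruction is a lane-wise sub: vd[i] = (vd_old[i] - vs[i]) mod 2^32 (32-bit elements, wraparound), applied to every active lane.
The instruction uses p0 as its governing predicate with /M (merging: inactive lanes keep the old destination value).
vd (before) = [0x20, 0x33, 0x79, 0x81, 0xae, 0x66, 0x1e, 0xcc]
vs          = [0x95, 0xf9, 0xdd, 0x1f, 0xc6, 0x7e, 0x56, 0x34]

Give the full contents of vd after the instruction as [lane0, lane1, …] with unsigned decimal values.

vd = [4294967179, 4294967098, 4294967196, 129, 174, 102, 30, 204]

256-bit reg / 32-bit elem → 8 lanes
active while 0+j < 3, i.e. j ∈ [0,3) capped at 8 ⇒ 3
[0] sub(0x20,0x95) = 0xffffff8b
[1] sub(0x33,0xf9) = 0xffffff3a
[2] sub(0x79,0xdd) = 0xffffff9c
[3] tail/keep = 0x81
[4] tail/keep = 0xae
[5] tail/keep = 0x66
[6] tail/keep = 0x1e
[7] tail/keep = 0xcc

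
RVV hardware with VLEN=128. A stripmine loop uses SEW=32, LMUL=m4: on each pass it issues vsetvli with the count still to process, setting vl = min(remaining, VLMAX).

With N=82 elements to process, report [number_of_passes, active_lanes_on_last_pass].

[iterations, last_vl] = [6, 2]

VLMAX = (128 × 4) / 32 = 16 lanes
N=82: ⌈82/16⌉ = 6 iters; last vl = 82 − 5×16 = 2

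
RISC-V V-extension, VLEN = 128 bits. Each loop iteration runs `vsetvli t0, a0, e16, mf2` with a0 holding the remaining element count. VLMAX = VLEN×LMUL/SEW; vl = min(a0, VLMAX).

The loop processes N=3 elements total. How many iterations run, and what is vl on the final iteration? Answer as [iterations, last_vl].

[iterations, last_vl] = [1, 3]

VLMAX = VLEN×LMUL/SEW = 128×1/2/16 = 4
3 elements at 4/iter → 1 passes, remainder 3 on the last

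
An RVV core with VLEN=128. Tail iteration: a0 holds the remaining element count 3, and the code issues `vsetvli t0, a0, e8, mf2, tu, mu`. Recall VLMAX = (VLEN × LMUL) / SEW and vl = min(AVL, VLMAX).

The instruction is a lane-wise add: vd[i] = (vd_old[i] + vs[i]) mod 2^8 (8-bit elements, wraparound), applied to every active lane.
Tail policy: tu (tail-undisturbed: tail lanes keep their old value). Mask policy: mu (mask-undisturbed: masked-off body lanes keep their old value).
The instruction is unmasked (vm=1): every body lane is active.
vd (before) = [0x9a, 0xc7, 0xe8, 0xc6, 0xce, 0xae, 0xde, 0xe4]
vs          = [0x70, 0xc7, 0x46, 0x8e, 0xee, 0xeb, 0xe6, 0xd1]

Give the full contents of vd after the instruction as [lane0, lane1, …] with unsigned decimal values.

vd = [10, 142, 46, 198, 206, 174, 222, 228]

VLMAX = VLEN×LMUL/SEW = 128×1/2/8 = 8
vl = min(AVL, VLMAX) = min(3, 8) = 3
[0] add(0x9a,0x70) = 0x0a
[1] add(0xc7,0xc7) = 0x8e
[2] add(0xe8,0x46) = 0x2e
[3] tail/keep = 0xc6
[4] tail/keep = 0xce
[5] tail/keep = 0xae
[6] tail/keep = 0xde
[7] tail/keep = 0xe4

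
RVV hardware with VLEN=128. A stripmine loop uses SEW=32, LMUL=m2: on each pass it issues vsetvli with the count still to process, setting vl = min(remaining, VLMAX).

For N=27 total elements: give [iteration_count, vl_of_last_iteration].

VLMAX = (128 × 2) / 32 = 8 lanes
27 elements at 8/iter → 4 passes, remainder 3 on the last

[iterations, last_vl] = [4, 3]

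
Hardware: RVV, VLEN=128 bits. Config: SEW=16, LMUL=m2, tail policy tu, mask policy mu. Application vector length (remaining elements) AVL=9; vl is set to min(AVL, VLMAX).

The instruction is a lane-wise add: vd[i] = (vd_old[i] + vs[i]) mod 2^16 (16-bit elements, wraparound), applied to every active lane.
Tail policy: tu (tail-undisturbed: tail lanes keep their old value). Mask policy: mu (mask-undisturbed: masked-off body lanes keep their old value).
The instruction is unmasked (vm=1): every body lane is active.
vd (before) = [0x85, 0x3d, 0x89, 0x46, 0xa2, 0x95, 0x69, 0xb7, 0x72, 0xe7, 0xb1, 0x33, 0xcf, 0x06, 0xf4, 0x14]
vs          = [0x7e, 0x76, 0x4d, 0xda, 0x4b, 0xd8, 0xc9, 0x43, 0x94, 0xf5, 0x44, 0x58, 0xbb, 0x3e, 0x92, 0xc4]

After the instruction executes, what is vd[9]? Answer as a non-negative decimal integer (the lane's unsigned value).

lanes per group: 128·2/16 = 16
vl = min(AVL, VLMAX) = min(9, 16) = 9
vd[0] add(0x85,0x7e) -> 0x103
vd[1] add(0x3d,0x76) -> 0xb3
vd[2] add(0x89,0x4d) -> 0xd6
vd[3] add(0x46,0xda) -> 0x120
vd[4] add(0xa2,0x4b) -> 0xed
vd[5] add(0x95,0xd8) -> 0x16d
vd[6] add(0x69,0xc9) -> 0x132
vd[7] add(0xb7,0x43) -> 0xfa
vd[8] add(0x72,0x94) -> 0x106
vd[9] tail/keep -> 0xe7
vd[10] tail/keep -> 0xb1
vd[11] tail/keep -> 0x33
vd[12] tail/keep -> 0xcf
vd[13] tail/keep -> 0x06
vd[14] tail/keep -> 0xf4
vd[15] tail/keep -> 0x14

vd[9] = 231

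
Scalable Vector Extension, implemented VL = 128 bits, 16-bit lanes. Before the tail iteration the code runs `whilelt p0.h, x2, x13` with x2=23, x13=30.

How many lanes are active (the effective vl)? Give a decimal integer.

vl = 7

lane count: 128 div 16 = 8
whilelt: lane j active iff 23+j < 30 → j < 7 → 7 active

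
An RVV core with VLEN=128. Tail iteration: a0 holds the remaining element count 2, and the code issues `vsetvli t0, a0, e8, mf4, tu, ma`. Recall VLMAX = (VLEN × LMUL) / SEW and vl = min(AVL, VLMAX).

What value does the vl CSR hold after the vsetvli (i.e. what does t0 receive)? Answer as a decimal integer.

VLMAX = (128 × 1/4) / 8 = 4 lanes
AVL=2 ≤ VLMAX=4, so vl = 2

vl = 2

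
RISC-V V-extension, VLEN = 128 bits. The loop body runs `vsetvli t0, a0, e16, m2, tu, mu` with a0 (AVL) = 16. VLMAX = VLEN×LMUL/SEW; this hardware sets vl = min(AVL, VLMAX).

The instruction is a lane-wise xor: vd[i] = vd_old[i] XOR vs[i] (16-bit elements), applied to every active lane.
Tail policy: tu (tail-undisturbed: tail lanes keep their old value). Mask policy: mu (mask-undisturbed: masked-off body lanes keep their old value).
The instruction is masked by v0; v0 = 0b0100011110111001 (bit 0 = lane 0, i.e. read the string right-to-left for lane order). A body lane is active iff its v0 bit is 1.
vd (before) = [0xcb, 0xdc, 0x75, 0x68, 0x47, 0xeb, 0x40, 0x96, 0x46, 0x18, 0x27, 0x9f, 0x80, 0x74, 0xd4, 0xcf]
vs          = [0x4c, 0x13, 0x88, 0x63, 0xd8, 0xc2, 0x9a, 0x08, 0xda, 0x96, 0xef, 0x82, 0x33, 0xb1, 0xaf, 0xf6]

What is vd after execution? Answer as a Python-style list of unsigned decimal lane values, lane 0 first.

vd = [135, 220, 117, 11, 159, 41, 64, 158, 156, 142, 200, 159, 128, 116, 123, 207]

VLMAX = (128 × 2) / 16 = 16 lanes
vl = min(AVL, VLMAX) = min(16, 16) = 16
  i=0: xor(0xcb,0x4c) → 135
  i=1: mask-off/keep → 220
  i=2: mask-off/keep → 117
  i=3: xor(0x68,0x63) → 11
  i=4: xor(0x47,0xd8) → 159
  i=5: xor(0xeb,0xc2) → 41
  i=6: mask-off/keep → 64
  i=7: xor(0x96,0x08) → 158
  i=8: xor(0x46,0xda) → 156
  i=9: xor(0x18,0x96) → 142
  i=10: xor(0x27,0xef) → 200
  i=11: mask-off/keep → 159
  i=12: mask-off/keep → 128
  i=13: mask-off/keep → 116
  i=14: xor(0xd4,0xaf) → 123
  i=15: mask-off/keep → 207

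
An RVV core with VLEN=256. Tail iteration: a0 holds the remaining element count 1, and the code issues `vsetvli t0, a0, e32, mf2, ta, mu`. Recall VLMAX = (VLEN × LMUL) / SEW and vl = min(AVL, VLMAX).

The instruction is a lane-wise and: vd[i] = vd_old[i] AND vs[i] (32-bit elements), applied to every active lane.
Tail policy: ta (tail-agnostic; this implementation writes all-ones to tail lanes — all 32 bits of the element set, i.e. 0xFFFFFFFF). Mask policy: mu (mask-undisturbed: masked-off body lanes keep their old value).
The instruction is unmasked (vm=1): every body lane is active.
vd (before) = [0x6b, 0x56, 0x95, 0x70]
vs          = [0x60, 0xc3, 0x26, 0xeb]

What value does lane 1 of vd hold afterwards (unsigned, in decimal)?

VLMAX = (256 × 1/2) / 32 = 4 lanes
vl ← min(1, 4) = 1
lane  0: and(0x6b,0x60) ⇒ 0x60
lane  1: tail/ones ⇒ 0xffffffff
lane  2: tail/ones ⇒ 0xffffffff
lane  3: tail/ones ⇒ 0xffffffff

vd[1] = 4294967295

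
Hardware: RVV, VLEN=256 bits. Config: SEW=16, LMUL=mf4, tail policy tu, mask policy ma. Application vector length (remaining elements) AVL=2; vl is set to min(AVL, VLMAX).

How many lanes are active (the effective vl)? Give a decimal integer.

vl = 2

lanes per group: 256·1/4/16 = 4
vl ← min(2, 4) = 2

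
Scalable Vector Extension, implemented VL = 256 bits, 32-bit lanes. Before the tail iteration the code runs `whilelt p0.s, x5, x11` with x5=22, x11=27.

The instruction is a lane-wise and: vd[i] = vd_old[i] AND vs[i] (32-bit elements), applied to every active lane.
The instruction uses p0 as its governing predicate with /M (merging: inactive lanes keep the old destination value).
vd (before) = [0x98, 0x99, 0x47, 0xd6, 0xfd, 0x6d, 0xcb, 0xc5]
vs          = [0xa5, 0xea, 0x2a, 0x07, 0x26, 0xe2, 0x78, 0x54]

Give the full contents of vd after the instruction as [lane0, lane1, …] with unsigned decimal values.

lane count: 256 div 32 = 8
whilelt: lane j active iff 22+j < 27 → j < 5 → 5 active
[0] and(0x98,0xa5) = 0x80
[1] and(0x99,0xea) = 0x88
[2] and(0x47,0x2a) = 0x02
[3] and(0xd6,0x07) = 0x06
[4] and(0xfd,0x26) = 0x24
[5] tail/keep = 0x6d
[6] tail/keep = 0xcb
[7] tail/keep = 0xc5

vd = [128, 136, 2, 6, 36, 109, 203, 197]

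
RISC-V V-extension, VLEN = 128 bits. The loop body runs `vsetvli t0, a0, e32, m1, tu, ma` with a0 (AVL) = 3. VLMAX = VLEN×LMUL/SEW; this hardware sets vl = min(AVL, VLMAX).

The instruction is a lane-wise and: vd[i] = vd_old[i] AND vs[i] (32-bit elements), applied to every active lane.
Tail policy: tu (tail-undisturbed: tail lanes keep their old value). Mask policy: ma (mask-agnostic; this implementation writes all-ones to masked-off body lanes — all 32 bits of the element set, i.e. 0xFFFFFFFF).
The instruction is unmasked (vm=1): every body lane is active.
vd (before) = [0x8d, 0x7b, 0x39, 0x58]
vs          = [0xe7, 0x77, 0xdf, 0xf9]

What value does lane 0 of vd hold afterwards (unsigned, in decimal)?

VLMAX = VLEN×LMUL/SEW = 128×1/32 = 4
AVL=3 ≤ VLMAX=4, so vl = 3
[0] and(0x8d,0xe7) = 0x85
[1] and(0x7b,0x77) = 0x73
[2] and(0x39,0xdf) = 0x19
[3] tail/keep = 0x58

vd[0] = 133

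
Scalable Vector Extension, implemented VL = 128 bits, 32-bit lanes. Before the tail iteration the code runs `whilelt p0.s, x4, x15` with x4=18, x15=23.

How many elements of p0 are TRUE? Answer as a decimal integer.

vl = 4

lane count: 128 div 32 = 4
p0[j] = (18+j < 23); true for j=0..3 → 4 lanes set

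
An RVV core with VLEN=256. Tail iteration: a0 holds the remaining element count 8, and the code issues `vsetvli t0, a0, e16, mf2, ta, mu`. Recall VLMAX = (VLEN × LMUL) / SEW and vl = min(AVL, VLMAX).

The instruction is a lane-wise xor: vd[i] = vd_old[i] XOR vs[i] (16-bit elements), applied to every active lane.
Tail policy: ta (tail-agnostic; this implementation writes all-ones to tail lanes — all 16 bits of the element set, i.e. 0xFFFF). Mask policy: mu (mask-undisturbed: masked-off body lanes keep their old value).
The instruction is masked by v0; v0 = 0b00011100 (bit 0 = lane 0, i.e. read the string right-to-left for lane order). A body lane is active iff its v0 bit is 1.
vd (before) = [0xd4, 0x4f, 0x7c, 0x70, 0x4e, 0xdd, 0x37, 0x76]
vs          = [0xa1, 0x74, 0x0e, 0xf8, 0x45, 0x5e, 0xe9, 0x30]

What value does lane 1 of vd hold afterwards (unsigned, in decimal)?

vd[1] = 79

VLMAX = VLEN×LMUL/SEW = 256×1/2/16 = 8
AVL=8 ≤ VLMAX=8, so vl = 8
[0] mask-off/keep = 0xd4
[1] mask-off/keep = 0x4f
[2] xor(0x7c,0x0e) = 0x72
[3] xor(0x70,0xf8) = 0x88
[4] xor(0x4e,0x45) = 0x0b
[5] mask-off/keep = 0xdd
[6] mask-off/keep = 0x37
[7] mask-off/keep = 0x76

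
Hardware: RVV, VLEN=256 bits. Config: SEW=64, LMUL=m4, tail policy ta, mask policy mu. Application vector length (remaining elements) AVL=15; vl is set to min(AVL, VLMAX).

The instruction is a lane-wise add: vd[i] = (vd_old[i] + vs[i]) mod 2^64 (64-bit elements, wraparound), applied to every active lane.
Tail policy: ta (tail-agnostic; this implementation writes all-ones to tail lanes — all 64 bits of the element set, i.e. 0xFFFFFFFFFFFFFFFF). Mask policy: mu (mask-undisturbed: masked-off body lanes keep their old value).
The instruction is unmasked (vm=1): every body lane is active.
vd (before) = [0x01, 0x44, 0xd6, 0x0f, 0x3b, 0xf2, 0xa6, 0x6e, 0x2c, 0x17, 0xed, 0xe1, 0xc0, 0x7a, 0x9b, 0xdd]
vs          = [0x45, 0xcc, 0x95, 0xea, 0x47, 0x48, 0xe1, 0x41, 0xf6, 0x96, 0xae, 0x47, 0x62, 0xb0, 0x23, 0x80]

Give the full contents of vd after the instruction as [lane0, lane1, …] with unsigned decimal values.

vd = [70, 272, 363, 249, 130, 314, 391, 175, 290, 173, 411, 296, 290, 298, 190, 18446744073709551615]

lanes per group: 256·4/64 = 16
vl = min(AVL, VLMAX) = min(15, 16) = 15
  i=0: add(0x01,0x45) → 70
  i=1: add(0x44,0xcc) → 272
  i=2: add(0xd6,0x95) → 363
  i=3: add(0x0f,0xea) → 249
  i=4: add(0x3b,0x47) → 130
  i=5: add(0xf2,0x48) → 314
  i=6: add(0xa6,0xe1) → 391
  i=7: add(0x6e,0x41) → 175
  i=8: add(0x2c,0xf6) → 290
  i=9: add(0x17,0x96) → 173
  i=10: add(0xed,0xae) → 411
  i=11: add(0xe1,0x47) → 296
  i=12: add(0xc0,0x62) → 290
  i=13: add(0x7a,0xb0) → 298
  i=14: add(0x9b,0x23) → 190
  i=15: tail/ones → 18446744073709551615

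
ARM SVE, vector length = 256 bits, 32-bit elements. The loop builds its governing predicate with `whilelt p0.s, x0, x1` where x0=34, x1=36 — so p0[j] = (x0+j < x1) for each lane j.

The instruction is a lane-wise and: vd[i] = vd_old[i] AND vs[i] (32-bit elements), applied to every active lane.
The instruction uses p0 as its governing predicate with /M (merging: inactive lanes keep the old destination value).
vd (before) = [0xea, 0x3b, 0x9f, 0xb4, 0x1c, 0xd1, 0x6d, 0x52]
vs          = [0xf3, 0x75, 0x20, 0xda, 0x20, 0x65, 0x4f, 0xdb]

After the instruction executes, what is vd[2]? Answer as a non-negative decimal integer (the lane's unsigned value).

vd[2] = 159

lane count: 256 div 32 = 8
active while 34+j < 36, i.e. j ∈ [0,2) capped at 8 ⇒ 2
  i=0: and(0xea,0xf3) → 226
  i=1: and(0x3b,0x75) → 49
  i=2: tail/keep → 159
  i=3: tail/keep → 180
  i=4: tail/keep → 28
  i=5: tail/keep → 209
  i=6: tail/keep → 109
  i=7: tail/keep → 82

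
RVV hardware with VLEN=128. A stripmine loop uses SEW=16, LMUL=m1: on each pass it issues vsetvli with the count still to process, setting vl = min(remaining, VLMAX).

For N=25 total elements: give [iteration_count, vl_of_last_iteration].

[iterations, last_vl] = [4, 1]

VLMAX = (128 × 1) / 16 = 8 lanes
iterations = ceil(25/8) = 4; final-pass vl = 1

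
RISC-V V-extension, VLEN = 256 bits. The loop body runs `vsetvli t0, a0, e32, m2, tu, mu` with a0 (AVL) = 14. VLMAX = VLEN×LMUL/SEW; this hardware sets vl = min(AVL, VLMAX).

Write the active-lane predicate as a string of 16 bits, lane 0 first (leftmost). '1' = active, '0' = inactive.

lanes per group: 256·2/32 = 16
vl = min(AVL, VLMAX) = min(14, 16) = 14
bits (lane 0 leftmost): 1111111111111100

predicate = 1111111111111100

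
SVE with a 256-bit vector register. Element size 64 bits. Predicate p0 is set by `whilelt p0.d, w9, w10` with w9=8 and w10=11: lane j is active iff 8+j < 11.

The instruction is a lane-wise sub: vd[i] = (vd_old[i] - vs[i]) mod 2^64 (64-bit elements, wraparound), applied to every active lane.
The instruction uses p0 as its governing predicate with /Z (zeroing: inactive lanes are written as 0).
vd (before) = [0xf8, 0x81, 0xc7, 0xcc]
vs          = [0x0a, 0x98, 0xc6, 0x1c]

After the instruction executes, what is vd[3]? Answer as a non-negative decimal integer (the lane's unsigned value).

register lanes = 256/64 = 4
whilelt: lane j active iff 8+j < 11 → j < 3 → 3 active
lane  0: sub(0xf8,0x0a) ⇒ 0xee
lane  1: sub(0x81,0x98) ⇒ 0xffffffffffffffe9
lane  2: sub(0xc7,0xc6) ⇒ 0x01
lane  3: tail/zero ⇒ 0x00

vd[3] = 0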